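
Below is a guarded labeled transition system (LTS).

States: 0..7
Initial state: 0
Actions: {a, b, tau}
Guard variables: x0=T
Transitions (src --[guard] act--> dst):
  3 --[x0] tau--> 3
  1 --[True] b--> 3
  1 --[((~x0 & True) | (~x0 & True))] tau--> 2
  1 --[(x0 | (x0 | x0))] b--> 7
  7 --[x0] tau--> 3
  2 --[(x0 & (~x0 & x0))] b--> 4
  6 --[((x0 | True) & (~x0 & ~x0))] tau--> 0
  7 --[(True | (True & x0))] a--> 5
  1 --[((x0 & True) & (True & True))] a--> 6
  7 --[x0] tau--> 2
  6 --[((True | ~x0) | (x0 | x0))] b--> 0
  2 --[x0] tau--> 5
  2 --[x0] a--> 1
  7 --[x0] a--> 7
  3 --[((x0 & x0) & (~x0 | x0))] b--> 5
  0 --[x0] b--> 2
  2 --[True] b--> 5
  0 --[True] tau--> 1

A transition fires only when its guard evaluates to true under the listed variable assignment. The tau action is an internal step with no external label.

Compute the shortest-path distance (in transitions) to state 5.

Answer: 2

Analysis:
Layered search for 5:
  depth 0: {0}
  depth 1: {1,2}
  depth 2: {3,5,6,7}
depth(5)=2, e.g. b·b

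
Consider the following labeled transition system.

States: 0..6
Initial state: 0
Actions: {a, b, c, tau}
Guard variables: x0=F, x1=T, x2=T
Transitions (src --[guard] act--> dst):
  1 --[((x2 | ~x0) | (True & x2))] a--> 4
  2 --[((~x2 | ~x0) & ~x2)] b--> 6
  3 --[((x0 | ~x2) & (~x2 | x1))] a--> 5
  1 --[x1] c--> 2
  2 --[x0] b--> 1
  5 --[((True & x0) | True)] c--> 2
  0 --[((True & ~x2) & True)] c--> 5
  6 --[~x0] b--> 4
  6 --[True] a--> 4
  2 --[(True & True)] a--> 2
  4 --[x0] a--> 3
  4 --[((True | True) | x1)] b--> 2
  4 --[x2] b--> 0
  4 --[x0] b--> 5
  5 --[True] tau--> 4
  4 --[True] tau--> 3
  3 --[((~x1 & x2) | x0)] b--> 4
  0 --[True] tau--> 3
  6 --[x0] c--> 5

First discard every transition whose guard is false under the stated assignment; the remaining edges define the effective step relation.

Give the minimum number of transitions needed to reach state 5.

Layered search for 5:
  L0 = {0}
  L1 = {3}
5 never appears.

Answer: UNREACHABLE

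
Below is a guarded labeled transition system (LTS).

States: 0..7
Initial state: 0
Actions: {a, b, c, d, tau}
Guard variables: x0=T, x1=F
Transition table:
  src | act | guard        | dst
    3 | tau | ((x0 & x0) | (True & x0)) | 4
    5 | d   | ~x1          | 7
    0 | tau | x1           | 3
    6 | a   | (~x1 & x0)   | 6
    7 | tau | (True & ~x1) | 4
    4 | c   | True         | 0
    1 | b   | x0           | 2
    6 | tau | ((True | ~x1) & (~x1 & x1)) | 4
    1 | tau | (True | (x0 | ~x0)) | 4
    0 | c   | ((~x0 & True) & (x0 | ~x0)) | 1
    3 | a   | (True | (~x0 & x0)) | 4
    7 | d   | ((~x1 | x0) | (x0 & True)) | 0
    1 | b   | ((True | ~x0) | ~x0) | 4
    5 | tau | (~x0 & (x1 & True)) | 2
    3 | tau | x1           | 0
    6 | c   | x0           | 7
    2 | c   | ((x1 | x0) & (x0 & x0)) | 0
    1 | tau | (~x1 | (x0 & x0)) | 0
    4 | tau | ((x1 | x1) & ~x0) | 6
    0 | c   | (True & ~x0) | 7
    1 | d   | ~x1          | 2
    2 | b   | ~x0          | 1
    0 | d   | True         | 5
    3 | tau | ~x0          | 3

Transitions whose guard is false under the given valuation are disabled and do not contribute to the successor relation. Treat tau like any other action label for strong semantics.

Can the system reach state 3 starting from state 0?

Answer: UNREACHABLE

Working:
After dropping false guards: 15 live edges.
L0 = {0}
L1 = {5}  total {0,5}
L2 = {7}  total {0,5,7}
L3 = {4}  total {0,4,5,7}
Reachable = {0,4,5,7}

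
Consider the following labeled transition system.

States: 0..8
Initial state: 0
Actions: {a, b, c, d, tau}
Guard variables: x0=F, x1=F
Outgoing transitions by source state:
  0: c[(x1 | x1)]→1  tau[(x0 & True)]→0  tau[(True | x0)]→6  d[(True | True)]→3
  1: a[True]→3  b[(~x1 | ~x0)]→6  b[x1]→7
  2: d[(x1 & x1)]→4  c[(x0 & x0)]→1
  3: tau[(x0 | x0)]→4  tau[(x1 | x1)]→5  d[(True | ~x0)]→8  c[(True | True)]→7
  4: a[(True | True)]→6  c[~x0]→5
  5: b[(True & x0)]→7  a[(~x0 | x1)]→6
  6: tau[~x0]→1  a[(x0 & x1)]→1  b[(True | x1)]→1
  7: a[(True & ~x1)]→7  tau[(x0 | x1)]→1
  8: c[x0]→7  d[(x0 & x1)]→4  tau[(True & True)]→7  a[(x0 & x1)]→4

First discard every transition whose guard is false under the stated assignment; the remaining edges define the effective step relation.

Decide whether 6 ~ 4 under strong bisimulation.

Bisimulation quotient by refinement:
  round 0: {{0,1,2,3,4,5,6,7,8}}
  round 1: {{0},{1},{2},{3},{4},{5,7},{6},{8}}
  round 2: {{0},{1},{2},{3},{4},{5},{6},{7},{8}}
stable after 3 split(s): 9 block(s)
[6]={6}  [4]={4}

Answer: NOT BISIMILAR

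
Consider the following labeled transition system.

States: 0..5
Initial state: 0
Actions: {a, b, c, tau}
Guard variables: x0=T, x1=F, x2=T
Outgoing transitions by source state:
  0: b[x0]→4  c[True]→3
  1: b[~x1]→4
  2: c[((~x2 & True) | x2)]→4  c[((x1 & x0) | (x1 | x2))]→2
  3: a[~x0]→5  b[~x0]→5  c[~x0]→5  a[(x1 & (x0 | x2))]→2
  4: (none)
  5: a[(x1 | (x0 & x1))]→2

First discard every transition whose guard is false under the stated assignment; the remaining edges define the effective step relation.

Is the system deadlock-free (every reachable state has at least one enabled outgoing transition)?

Reach set: {0,3,4}
  0: b→4  c→3  [deg 2]
  3: ∅  [no exit]
  4: ∅  [no exit]
trace reaching 3: c

Answer: DEADLOCK at state 3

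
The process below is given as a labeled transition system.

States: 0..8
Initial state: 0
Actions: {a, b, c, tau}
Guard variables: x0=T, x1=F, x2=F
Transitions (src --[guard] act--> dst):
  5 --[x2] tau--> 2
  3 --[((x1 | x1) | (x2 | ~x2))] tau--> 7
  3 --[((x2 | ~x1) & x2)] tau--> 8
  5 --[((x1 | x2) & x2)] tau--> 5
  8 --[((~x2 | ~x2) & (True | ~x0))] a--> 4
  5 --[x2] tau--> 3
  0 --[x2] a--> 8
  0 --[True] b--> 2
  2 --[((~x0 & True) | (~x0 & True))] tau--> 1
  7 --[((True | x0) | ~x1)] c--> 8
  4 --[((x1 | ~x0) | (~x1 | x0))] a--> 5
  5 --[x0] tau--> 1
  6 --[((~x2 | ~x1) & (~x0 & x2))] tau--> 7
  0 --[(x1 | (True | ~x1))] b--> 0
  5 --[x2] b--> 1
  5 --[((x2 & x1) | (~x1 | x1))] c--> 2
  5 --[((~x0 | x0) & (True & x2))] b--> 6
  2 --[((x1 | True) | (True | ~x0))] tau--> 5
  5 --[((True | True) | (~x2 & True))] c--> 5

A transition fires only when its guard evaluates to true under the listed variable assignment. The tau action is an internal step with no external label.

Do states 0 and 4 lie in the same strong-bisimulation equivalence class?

Answer: NOT BISIMILAR

Trace:
Compute ~ classes (split until stable):
  round 0: {{0,1,2,3,4,5,6,7,8}}
  round 1: {{0},{1,6},{2,3},{4,8},{5},{7}}
  round 2: {{0},{1,6},{2},{3},{4},{5},{7},{8}}
8 equivalence class(es) (converged in 3)
[0]={0}  [4]={4}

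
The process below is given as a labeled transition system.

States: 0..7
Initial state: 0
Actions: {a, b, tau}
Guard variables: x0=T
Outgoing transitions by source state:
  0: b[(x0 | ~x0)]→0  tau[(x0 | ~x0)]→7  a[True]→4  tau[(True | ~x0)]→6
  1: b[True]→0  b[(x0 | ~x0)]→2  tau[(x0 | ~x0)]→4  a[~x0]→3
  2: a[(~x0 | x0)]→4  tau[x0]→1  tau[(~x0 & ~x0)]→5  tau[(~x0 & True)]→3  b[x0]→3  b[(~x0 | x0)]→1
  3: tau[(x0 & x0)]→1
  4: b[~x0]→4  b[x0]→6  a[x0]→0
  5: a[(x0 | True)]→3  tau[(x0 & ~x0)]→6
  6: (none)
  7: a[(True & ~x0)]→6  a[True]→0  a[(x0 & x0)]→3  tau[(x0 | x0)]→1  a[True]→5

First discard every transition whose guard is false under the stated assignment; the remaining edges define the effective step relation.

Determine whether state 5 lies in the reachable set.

After dropping false guards: 19 live edges.
depth 0: {0}
depth 1: {4,6,7}  cumulative {0,4,6,7}
depth 2: {1,3,5}  cumulative {0,1,3,4,5,6,7}
depth 3: {2}  cumulative {0,1,2,3,4,5,6,7}
R = {0,1,2,3,4,5,6,7}
trace reaching 5: tau·a

Answer: REACHABLE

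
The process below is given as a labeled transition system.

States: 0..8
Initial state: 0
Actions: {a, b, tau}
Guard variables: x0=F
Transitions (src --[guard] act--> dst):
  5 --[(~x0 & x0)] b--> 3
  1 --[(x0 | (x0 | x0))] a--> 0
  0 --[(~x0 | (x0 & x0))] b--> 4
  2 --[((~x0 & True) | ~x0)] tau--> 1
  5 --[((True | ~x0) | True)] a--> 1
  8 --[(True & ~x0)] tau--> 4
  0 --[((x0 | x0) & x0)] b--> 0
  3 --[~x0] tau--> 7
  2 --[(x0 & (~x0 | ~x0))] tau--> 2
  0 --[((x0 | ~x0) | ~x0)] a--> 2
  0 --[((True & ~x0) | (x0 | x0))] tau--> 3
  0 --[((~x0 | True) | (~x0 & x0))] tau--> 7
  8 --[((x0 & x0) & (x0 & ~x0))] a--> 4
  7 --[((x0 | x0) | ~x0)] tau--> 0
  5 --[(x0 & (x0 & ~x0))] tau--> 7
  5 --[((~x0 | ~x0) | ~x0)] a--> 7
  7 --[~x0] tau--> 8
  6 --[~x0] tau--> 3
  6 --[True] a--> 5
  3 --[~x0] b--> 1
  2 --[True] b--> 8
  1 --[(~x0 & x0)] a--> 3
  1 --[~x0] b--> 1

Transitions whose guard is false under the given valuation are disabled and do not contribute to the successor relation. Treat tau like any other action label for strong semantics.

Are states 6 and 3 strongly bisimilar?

Refine partition for ~:
  round 0: {{0,1,2,3,4,5,6,7,8}}
  round 1: {{0},{1},{2,3},{4},{5},{6},{7,8}}
  round 2: {{0},{1},{2},{3},{4},{5},{6},{7},{8}}
9 equivalence class(es) (converged in 3)
[6]={6}  [3]={3}

Answer: NOT BISIMILAR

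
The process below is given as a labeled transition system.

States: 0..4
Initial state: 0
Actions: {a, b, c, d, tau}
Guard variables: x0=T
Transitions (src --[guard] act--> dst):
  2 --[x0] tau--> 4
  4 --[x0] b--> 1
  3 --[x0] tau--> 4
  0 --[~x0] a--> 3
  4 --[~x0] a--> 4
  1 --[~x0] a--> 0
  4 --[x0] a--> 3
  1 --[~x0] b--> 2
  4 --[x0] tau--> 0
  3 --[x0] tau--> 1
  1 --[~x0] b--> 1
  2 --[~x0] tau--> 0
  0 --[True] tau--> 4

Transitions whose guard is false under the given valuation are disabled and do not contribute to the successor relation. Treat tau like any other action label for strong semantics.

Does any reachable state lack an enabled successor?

Answer: DEADLOCK at state 1

Analysis:
R = {0,1,3,4}
  0: tau→4  [1 exit(s)]
  1: ∅  [STUCK]
  3: tau→1  tau→4  [2 exit(s)]
  4: a→3  b→1  tau→0  [3 exit(s)]
witness 1: tau·b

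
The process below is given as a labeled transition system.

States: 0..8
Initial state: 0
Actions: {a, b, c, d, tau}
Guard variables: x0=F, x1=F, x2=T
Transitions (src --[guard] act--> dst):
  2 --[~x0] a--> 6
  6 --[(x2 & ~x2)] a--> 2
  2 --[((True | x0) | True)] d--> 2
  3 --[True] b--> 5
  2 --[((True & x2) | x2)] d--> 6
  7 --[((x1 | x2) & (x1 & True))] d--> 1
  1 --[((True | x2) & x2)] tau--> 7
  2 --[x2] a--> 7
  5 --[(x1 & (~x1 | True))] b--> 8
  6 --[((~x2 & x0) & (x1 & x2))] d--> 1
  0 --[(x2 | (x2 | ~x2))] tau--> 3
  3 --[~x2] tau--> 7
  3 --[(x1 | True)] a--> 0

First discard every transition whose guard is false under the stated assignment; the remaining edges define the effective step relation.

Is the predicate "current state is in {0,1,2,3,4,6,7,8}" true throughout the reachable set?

Answer: INVARIANT VIOLATED at state 5

Working:
Allowed set {0,1,2,3,4,6,7,8}
R = {0,3,5}
  0: ✓
  3: ✓
  5: outside
reach 5 via tau·b — violates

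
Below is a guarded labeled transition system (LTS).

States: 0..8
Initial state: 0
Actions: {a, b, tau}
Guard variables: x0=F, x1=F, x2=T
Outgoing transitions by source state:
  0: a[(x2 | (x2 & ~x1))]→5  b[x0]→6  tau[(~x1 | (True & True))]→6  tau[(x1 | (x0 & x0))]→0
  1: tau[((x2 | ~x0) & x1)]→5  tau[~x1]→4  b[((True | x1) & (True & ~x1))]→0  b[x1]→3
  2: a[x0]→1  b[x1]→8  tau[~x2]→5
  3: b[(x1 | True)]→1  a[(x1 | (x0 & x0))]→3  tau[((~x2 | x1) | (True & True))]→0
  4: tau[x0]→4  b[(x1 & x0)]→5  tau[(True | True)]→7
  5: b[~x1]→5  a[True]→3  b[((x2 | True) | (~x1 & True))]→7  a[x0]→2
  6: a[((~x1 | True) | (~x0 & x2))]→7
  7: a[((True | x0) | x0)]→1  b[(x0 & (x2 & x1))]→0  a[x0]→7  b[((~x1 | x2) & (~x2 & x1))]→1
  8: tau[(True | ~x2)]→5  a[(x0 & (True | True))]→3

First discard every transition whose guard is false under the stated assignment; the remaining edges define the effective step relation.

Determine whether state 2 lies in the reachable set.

Answer: UNREACHABLE

Trace:
After dropping false guards: 13 live edges.
Layer 0: {0}
Layer 1: {5,6}  total {0,5,6}
Layer 2: {3,7}  total {0,3,5,6,7}
Layer 3: {1}  total {0,1,3,5,6,7}
Layer 4: {4}  total {0,1,3,4,5,6,7}
R = {0,1,3,4,5,6,7}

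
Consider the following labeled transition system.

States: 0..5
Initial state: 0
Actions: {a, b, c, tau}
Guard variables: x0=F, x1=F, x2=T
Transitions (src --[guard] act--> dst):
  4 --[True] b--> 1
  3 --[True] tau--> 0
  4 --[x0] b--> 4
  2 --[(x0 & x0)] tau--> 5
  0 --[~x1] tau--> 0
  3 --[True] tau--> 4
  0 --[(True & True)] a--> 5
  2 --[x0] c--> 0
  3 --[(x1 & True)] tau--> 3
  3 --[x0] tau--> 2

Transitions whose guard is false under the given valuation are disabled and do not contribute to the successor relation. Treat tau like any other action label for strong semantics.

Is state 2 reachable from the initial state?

Guard filter leaves 5 enabled edge(s).
L0 = {0}
L1 = {5}  total {0,5}
R = {0,5}

Answer: UNREACHABLE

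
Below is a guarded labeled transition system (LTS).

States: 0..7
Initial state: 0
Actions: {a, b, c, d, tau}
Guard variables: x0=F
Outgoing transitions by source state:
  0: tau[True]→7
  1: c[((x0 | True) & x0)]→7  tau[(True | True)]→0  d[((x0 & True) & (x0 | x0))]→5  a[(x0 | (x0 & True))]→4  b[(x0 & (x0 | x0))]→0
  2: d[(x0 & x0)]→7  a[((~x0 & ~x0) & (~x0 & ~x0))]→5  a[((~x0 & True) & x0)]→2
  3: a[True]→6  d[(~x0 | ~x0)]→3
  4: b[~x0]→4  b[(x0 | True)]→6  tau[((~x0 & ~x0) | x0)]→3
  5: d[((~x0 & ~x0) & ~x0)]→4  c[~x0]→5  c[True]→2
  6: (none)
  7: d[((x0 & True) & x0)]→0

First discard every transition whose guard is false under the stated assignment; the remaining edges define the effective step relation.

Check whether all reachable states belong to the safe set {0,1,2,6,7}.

Allowed set {0,1,2,6,7}
R = {0,7}
  0: ok
  7: ok

Answer: INVARIANT HOLDS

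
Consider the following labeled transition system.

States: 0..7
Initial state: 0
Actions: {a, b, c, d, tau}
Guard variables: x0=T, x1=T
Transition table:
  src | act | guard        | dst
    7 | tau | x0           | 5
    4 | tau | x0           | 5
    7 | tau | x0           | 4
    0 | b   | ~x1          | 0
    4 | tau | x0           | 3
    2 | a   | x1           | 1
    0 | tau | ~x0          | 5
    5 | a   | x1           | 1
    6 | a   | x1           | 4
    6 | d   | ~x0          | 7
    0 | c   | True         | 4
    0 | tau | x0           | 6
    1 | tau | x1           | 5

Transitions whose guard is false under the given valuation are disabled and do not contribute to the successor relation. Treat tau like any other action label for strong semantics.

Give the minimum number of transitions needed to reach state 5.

Breadth-first toward 5:
  L0 = {0}
  L1 = {4,6}
  L2 = {3,5}
first hit 5 at d=2 via c·tau

Answer: 2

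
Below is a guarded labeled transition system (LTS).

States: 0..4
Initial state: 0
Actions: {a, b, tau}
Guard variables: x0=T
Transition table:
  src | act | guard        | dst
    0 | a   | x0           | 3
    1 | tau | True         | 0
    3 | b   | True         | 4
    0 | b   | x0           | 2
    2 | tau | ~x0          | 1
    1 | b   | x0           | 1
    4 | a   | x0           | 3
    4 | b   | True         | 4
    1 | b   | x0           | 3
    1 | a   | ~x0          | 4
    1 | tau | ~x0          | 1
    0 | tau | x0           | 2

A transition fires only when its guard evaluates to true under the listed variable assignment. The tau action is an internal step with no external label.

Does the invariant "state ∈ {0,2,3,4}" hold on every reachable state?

Answer: INVARIANT HOLDS

Analysis:
Inv-set: {0,2,3,4}
Reachable = {0,2,3,4}
  0: safe
  2: safe
  3: safe
  4: safe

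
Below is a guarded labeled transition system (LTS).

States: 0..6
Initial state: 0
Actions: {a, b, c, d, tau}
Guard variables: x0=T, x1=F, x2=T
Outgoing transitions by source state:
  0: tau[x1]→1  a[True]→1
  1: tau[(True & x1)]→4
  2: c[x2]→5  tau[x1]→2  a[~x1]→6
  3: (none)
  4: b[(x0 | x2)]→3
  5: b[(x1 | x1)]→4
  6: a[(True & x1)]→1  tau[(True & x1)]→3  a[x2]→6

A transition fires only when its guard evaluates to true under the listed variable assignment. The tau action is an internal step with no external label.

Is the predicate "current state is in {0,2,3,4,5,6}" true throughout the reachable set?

Inv-set: {0,2,3,4,5,6}
Reachable = {0,1}
  0: ok
  1: outside
reach 1 via a — violates

Answer: INVARIANT VIOLATED at state 1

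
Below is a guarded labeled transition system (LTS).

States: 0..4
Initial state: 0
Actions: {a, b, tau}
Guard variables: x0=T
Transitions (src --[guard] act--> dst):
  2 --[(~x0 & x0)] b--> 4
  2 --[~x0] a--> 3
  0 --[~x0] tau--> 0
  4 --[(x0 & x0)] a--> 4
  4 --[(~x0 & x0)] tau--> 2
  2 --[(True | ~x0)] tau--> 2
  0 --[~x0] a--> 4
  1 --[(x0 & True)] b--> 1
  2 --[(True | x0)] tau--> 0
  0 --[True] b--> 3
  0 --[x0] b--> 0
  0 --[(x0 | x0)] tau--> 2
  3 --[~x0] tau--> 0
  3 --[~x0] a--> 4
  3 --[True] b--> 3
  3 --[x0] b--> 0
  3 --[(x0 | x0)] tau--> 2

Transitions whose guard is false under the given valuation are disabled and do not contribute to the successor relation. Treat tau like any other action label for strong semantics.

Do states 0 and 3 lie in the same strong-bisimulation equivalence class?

Answer: BISIMILAR

Working:
Refine partition for ~:
  round 0: {{0,1,2,3,4}}
  round 1: {{0,3},{1},{2},{4}}
4 equivalence class(es) (converged in 2)
class of 0: {0,3}; class of 3: {0,3}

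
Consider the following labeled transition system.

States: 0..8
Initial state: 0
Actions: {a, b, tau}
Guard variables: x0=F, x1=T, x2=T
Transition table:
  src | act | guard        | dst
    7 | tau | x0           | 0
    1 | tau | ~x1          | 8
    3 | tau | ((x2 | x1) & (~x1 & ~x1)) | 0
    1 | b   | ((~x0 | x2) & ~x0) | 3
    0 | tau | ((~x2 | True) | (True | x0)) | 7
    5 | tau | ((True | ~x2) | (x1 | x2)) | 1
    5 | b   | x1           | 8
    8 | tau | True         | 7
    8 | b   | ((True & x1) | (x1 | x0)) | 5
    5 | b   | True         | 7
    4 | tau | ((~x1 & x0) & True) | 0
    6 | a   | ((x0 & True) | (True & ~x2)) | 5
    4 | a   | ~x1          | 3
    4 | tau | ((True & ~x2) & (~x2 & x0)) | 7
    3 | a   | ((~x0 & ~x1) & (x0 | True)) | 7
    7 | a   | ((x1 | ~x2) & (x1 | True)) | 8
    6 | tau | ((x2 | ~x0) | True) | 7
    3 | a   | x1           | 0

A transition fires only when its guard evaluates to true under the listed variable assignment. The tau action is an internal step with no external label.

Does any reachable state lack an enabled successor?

R = {0,1,3,5,7,8}
  0: tau→7  [1 exit(s)]
  1: b→3  [1 exit(s)]
  3: a→0  [1 exit(s)]
  5: b→7  b→8  tau→1  [3 exit(s)]
  7: a→8  [1 exit(s)]
  8: b→5  tau→7  [2 exit(s)]

Answer: DEADLOCK-FREE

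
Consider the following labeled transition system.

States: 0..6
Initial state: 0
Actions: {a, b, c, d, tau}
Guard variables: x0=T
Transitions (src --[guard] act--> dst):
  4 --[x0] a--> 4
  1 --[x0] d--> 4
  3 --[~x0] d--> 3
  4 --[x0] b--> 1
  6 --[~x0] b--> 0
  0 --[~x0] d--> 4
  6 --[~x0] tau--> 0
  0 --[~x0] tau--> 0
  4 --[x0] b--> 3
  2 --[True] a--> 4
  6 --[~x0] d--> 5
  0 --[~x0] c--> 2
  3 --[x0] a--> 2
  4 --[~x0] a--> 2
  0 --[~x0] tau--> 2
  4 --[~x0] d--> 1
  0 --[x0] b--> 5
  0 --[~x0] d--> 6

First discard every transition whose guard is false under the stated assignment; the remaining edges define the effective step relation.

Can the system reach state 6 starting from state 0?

Answer: UNREACHABLE

Working:
After dropping false guards: 7 live edges.
L0 = {0}
L1 = {5}  cumulative {0,5}
Reachable = {0,5}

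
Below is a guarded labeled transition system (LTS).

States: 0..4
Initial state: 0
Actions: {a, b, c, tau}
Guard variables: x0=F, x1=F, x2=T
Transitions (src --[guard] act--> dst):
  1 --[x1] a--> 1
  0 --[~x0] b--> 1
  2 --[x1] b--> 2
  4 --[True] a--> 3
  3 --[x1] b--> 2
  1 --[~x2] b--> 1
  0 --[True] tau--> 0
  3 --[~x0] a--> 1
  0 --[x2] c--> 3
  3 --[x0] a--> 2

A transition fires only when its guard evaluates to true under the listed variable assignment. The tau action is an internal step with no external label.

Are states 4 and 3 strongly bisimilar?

Answer: NOT BISIMILAR

Trace:
Refine partition for ~:
  round 0: {{0,1,2,3,4}}
  round 1: {{0},{1,2},{3,4}}
  round 2: {{0},{1,2},{3},{4}}
4 equivalence class(es) (converged in 3)
class of 4: {4}; class of 3: {3}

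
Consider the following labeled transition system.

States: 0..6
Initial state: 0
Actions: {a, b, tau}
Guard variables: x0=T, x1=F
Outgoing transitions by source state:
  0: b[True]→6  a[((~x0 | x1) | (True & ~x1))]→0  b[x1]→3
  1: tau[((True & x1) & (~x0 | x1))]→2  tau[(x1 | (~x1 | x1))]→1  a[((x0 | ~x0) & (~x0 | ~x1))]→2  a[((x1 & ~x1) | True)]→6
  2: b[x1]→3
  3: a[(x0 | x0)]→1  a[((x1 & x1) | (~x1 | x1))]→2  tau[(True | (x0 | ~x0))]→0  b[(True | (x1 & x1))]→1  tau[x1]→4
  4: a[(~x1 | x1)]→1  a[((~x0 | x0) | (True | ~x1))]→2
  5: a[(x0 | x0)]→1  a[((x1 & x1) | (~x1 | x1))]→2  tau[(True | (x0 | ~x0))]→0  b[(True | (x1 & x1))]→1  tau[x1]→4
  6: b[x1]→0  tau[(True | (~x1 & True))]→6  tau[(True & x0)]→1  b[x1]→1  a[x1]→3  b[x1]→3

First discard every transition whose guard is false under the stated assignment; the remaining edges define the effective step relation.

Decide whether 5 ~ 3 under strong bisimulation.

Refine partition for ~:
  π0 = {{0,1,2,3,4,5,6}}
  π1 = {{0},{1},{2},{3,5},{4},{6}}
6 equivalence class(es) (converged in 2)
[5]={3,5}  [3]={3,5}

Answer: BISIMILAR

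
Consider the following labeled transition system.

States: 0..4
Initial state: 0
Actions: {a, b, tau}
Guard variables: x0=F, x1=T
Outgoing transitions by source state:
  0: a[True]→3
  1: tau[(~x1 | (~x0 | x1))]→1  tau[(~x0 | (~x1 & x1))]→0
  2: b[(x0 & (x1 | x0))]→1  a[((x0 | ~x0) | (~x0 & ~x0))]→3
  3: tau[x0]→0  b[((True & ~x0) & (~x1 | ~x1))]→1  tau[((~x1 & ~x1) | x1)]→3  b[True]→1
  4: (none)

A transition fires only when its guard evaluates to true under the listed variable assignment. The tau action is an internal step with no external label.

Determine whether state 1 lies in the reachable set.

After dropping false guards: 6 live edges.
Layer 0: {0}
Layer 1: {3}  now seen {0,3}
Layer 2: {1}  now seen {0,1,3}
Reach set: {0,1,3}
trace reaching 1: a·b

Answer: REACHABLE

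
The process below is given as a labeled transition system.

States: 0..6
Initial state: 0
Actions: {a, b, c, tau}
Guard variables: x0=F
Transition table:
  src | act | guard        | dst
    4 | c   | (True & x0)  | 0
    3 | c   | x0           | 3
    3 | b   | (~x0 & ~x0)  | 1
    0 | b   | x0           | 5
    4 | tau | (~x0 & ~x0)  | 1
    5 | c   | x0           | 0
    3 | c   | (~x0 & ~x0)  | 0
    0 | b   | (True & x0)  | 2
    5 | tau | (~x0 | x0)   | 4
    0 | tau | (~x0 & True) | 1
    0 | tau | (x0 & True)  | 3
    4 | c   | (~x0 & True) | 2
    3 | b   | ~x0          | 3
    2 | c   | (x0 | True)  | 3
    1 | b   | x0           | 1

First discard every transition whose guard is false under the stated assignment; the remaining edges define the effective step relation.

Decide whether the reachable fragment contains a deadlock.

Answer: DEADLOCK at state 1

Working:
R = {0,1}
  0: tau→1  [1 out]
  1: ∅  [STUCK]
trace reaching 1: tau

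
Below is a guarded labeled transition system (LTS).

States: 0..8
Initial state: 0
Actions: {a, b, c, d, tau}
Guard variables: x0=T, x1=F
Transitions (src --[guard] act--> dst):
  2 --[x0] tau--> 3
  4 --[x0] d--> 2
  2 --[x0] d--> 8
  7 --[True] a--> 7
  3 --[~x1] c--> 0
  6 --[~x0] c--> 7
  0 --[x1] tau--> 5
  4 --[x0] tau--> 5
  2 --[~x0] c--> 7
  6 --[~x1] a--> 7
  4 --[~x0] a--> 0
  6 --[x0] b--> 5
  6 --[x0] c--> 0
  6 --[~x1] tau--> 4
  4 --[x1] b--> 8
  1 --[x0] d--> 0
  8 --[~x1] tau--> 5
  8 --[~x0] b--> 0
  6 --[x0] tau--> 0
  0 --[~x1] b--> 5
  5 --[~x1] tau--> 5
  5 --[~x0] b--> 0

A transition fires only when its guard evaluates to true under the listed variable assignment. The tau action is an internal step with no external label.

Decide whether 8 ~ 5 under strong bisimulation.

Refine partition for ~:
  P[0] = {{0,1,2,3,4,5,6,7,8}}
  P[1] = {{0},{1},{2,4},{3},{5,8},{6},{7}}
  P[2] = {{0},{1},{2},{3},{4},{5,8},{6},{7}}
Fixed point at round 3; 8 class(es).
[8]={5,8}  [5]={5,8}

Answer: BISIMILAR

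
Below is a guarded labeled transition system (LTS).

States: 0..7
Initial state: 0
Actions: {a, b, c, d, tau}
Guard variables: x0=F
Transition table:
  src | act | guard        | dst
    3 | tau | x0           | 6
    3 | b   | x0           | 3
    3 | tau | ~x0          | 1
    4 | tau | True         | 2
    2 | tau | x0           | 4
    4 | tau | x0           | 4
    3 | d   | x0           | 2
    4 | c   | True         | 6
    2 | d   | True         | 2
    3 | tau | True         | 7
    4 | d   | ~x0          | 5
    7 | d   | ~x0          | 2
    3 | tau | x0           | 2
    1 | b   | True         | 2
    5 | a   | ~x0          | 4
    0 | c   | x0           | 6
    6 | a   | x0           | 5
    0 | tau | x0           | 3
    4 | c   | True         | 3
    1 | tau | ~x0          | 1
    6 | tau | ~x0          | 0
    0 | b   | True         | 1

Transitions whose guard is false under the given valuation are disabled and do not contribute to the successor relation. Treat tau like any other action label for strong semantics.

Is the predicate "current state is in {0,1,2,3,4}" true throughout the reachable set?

Answer: INVARIANT HOLDS

Trace:
Safe = {0,1,2,3,4}
R = {0,1,2}
  0: ✓
  1: ✓
  2: ✓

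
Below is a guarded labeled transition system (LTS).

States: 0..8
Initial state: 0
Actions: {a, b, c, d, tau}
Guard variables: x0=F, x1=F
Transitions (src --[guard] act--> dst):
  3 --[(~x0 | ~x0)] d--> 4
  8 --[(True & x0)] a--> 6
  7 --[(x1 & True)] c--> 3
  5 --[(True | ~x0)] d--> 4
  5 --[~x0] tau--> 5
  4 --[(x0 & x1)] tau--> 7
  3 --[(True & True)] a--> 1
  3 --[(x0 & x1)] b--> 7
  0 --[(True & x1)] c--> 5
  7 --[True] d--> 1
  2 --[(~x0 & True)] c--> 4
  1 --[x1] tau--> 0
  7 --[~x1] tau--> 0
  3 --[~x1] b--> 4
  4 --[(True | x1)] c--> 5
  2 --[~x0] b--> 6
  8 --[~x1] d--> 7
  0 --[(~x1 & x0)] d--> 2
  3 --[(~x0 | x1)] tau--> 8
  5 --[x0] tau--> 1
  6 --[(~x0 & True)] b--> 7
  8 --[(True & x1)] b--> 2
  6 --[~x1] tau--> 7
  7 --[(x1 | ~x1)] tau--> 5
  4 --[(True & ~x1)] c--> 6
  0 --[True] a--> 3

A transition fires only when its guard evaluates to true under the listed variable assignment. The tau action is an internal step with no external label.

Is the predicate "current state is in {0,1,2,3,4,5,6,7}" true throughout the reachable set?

Inv-set: {0,1,2,3,4,5,6,7}
Reach set: {0,1,3,4,5,6,7,8}
  0: ok
  1: ok
  3: ok
  4: ok
  5: ok
  6: ok
  7: ok
  8: outside
reach 8 via a·tau — violates

Answer: INVARIANT VIOLATED at state 8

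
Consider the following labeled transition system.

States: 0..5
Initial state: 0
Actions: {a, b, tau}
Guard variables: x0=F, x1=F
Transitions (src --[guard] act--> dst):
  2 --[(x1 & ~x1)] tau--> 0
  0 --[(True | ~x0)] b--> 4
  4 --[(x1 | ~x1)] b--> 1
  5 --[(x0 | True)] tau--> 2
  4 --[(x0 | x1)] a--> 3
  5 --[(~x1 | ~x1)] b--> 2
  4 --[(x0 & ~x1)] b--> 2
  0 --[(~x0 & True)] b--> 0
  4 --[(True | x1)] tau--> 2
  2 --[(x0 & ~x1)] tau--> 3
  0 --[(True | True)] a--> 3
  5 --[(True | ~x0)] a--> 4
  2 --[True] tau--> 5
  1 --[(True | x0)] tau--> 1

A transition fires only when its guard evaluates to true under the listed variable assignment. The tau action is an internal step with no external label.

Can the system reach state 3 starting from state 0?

Answer: REACHABLE

Trace:
10 transition(s) survive guard evaluation.
L0 = {0}
L1 = {3,4}  now seen {0,3,4}
L2 = {1,2}  now seen {0,1,2,3,4}
L3 = {5}  now seen {0,1,2,3,4,5}
R = {0,1,2,3,4,5}
Path to 3: a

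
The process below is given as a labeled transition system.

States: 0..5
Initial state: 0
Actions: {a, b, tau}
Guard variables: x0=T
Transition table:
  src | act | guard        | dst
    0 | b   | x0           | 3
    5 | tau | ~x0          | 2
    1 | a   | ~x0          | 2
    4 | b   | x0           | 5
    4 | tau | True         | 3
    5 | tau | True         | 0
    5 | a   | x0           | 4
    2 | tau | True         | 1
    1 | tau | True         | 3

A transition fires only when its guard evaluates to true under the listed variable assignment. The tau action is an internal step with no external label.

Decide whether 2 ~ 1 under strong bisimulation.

Answer: NOT BISIMILAR

Trace:
Bisimulation quotient by refinement:
  P[0] = {{0,1,2,3,4,5}}
  P[1] = {{0},{1,2},{3},{4},{5}}
  P[2] = {{0},{1},{2},{3},{4},{5}}
6 equivalence class(es) (converged in 3)
[2]={2}  [1]={1}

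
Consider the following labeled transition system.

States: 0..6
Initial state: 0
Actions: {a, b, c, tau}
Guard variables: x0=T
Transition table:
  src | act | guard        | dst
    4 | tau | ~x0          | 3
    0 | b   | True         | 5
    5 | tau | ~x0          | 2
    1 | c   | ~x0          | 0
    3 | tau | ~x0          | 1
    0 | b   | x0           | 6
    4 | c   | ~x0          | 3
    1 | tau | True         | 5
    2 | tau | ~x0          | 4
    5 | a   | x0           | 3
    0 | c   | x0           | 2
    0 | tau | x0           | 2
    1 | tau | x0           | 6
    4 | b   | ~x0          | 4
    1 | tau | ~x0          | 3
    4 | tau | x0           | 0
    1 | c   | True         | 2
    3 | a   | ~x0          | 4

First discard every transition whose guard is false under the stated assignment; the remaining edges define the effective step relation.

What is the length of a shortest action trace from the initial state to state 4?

Answer: UNREACHABLE

Analysis:
BFS to 4:
  L0 = {0}
  L1 = {2,5,6}
  L2 = {3}
4 never appears.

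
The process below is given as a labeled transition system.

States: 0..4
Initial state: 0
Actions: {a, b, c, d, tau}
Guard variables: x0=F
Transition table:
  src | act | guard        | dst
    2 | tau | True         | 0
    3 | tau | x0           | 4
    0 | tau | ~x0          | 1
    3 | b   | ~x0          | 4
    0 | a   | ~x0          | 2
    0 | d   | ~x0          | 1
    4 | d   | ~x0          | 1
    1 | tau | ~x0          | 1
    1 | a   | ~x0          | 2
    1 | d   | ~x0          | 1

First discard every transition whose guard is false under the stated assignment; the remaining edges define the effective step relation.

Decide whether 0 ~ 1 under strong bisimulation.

Compute ~ classes (split until stable):
  π0 = {{0,1,2,3,4}}
  π1 = {{0,1},{2},{3},{4}}
4 equivalence class(es) (converged in 2)
[0]={0,1}  [1]={0,1}

Answer: BISIMILAR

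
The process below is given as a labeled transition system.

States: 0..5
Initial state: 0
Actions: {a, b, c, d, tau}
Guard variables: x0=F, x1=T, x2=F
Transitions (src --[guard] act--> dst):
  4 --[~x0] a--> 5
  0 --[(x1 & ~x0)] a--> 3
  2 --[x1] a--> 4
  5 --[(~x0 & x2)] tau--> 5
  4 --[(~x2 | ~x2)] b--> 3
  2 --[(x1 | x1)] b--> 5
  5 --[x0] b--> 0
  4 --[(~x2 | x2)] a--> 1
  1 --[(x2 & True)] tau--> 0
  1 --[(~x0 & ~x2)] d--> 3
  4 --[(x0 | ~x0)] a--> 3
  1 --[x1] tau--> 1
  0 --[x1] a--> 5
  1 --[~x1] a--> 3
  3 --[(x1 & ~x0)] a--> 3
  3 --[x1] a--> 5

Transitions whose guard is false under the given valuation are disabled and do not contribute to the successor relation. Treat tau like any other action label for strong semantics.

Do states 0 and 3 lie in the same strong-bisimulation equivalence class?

Answer: BISIMILAR

Trace:
Bisimulation quotient by refinement:
  π0 = {{0,1,2,3,4,5}}
  π1 = {{0,3},{1},{2,4},{5}}
  π2 = {{0,3},{1},{2},{4},{5}}
Fixed point at round 3; 5 class(es).
class of 0: {0,3}; class of 3: {0,3}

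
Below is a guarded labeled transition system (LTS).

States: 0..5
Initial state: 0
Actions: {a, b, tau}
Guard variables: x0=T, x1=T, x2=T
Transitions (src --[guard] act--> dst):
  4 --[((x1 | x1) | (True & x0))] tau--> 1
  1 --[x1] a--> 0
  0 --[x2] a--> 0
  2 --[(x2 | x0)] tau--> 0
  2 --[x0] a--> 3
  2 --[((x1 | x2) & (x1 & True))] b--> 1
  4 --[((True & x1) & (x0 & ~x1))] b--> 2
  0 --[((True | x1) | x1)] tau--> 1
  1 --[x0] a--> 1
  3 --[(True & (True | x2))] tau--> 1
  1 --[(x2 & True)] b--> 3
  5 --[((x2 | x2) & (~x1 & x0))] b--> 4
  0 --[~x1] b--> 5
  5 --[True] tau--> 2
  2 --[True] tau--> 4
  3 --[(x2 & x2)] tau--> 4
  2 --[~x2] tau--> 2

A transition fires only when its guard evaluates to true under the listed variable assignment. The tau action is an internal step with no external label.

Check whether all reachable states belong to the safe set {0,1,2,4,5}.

Allowed set {0,1,2,4,5}
Reachable = {0,1,3,4}
  0: safe
  1: safe
  3: outside
  4: safe
witness against invariant: tau·b → 3

Answer: INVARIANT VIOLATED at state 3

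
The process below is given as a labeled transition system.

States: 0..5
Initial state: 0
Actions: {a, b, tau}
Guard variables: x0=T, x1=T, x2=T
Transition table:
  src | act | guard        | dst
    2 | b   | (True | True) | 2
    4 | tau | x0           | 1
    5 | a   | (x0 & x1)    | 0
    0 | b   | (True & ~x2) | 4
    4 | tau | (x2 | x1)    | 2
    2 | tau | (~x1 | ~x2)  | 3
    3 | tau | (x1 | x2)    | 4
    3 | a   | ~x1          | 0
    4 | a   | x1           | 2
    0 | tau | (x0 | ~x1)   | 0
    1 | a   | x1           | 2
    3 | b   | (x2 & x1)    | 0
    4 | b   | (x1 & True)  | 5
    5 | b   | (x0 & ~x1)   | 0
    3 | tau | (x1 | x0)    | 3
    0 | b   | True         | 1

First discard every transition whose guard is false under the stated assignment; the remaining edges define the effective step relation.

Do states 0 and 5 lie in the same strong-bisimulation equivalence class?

Refine partition for ~:
  π0 = {{0,1,2,3,4,5}}
  π1 = {{0,3},{1,5},{2},{4}}
  π2 = {{0},{1},{2},{3},{4},{5}}
6 equivalence class(es) (converged in 3)
class of 0: {0}; class of 5: {5}

Answer: NOT BISIMILAR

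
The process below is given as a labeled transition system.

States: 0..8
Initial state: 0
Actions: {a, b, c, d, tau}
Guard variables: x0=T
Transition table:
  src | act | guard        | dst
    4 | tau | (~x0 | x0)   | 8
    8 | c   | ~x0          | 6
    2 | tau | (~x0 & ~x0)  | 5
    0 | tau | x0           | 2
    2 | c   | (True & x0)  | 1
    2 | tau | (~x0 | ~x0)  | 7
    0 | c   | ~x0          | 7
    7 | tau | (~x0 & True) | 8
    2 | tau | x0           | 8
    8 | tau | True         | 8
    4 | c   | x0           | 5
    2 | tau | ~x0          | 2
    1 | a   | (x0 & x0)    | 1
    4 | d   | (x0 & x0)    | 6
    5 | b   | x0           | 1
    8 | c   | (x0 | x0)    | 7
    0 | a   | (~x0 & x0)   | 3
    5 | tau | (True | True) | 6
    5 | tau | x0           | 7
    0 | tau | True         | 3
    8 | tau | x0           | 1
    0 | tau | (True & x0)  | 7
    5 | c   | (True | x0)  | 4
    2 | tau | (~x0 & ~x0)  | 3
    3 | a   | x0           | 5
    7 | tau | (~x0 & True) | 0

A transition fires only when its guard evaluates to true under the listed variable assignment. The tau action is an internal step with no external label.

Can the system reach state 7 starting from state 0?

Answer: REACHABLE

Working:
After dropping false guards: 17 live edges.
depth 0: {0}
depth 1: {2,3,7}  cumulative {0,2,3,7}
depth 2: {1,5,8}  cumulative {0,1,2,3,5,7,8}
depth 3: {4,6}  cumulative {0,1,2,3,4,5,6,7,8}
Reachable = {0,1,2,3,4,5,6,7,8}
trace reaching 7: tau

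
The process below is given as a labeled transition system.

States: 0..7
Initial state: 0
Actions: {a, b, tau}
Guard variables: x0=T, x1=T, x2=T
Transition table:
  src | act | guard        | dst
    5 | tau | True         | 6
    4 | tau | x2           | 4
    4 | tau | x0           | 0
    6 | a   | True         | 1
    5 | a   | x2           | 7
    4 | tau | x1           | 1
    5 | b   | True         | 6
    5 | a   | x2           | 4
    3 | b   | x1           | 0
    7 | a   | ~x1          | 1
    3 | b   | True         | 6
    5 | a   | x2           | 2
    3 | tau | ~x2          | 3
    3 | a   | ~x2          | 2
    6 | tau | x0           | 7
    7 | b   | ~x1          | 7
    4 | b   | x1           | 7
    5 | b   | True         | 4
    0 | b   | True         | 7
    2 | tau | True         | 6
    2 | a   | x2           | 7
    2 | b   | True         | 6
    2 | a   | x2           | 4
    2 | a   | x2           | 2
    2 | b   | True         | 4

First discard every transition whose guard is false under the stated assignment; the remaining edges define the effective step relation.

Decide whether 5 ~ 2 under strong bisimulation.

Refine partition for ~:
  P[0] = {{0,1,2,3,4,5,6,7}}
  P[1] = {{0,3},{1,7},{2,5},{4},{6}}
  P[2] = {{0},{1,7},{2,5},{3},{4},{6}}
6 equivalence class(es) (converged in 3)
class of 5: {2,5}; class of 2: {2,5}

Answer: BISIMILAR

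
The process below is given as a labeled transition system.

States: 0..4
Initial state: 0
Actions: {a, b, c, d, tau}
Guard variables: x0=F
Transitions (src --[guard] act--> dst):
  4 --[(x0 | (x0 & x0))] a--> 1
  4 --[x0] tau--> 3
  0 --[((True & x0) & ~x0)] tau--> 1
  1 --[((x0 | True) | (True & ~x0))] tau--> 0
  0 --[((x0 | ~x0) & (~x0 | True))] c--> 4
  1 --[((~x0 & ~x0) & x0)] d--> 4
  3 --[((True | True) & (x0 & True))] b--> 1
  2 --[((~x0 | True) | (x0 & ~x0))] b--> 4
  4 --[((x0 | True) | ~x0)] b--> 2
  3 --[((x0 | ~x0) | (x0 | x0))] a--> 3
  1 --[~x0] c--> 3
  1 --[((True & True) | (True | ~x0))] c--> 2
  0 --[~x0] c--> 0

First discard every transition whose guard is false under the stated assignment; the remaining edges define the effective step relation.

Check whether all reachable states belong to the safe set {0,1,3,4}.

Answer: INVARIANT VIOLATED at state 2

Analysis:
Allowed set {0,1,3,4}
R = {0,2,4}
  0: ok
  2: VIOLATES
  4: ok
counterexample path to 2: c·b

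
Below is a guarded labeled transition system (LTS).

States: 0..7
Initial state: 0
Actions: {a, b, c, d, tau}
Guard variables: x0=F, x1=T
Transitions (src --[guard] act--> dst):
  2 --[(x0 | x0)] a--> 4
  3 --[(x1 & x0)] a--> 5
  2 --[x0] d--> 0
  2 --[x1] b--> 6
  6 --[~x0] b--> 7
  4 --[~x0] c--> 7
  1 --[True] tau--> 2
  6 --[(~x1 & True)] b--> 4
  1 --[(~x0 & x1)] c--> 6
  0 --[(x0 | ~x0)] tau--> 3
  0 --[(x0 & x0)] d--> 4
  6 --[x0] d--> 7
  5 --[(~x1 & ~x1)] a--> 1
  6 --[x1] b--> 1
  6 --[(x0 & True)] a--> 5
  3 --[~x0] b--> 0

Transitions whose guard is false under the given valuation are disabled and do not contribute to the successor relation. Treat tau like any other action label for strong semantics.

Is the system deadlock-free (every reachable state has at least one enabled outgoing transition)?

R = {0,3}
  0: tau→3  [1 out]
  3: b→0  [1 out]

Answer: DEADLOCK-FREE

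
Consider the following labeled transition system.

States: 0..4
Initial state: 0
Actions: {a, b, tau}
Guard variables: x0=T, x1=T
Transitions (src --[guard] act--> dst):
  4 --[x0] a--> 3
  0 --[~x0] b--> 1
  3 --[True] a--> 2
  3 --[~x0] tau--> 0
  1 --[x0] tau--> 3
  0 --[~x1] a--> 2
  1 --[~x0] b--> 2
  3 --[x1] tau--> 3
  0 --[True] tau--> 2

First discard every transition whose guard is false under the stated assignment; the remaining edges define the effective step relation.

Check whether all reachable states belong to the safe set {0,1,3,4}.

Answer: INVARIANT VIOLATED at state 2

Analysis:
Inv-set: {0,1,3,4}
Reach set: {0,2}
  0: safe
  2: VIOLATES
counterexample path to 2: tau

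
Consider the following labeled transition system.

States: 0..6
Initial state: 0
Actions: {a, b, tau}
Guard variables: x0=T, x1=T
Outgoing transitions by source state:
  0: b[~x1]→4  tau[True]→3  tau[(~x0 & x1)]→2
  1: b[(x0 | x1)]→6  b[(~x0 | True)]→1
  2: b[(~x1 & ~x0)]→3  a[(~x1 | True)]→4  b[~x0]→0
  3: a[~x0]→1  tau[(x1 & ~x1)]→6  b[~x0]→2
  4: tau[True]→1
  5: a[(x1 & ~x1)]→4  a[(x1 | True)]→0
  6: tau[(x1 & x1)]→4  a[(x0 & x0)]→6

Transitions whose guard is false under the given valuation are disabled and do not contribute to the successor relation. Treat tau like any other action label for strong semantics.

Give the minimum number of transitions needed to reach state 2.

BFS to 2:
  depth 0: {0}
  depth 1: {3}
2 never appears.

Answer: UNREACHABLE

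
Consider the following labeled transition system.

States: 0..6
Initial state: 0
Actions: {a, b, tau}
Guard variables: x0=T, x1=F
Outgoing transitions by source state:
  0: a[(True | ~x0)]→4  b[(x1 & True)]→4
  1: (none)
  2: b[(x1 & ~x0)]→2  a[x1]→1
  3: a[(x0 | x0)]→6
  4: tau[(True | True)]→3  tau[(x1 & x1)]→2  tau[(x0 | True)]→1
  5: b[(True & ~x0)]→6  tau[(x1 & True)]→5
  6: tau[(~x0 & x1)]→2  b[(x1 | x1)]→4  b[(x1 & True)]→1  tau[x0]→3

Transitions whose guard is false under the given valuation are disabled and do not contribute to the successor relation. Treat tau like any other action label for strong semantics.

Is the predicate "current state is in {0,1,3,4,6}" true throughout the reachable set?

Answer: INVARIANT HOLDS

Analysis:
Allowed set {0,1,3,4,6}
R = {0,1,3,4,6}
  0: ok
  1: ok
  3: ok
  4: ok
  6: ok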